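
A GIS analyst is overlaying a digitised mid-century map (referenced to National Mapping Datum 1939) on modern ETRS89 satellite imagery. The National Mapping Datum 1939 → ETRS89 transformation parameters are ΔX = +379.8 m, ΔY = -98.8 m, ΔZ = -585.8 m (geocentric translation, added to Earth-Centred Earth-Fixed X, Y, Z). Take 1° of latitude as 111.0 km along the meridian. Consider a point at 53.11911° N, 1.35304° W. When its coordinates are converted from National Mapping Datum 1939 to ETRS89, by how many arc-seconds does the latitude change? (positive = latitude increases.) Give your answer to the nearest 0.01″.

sin φ = 0.799885, cos φ = 0.600153, sin λ = -0.023613, cos λ = 0.999721.
North component: ΔN = −sin φ cos λ·ΔX − sin φ sin λ·ΔY + cos φ·ΔZ = −(0.799885)(0.999721)(379.8) − (0.799885)(-0.023613)(-98.8) + (0.600153)(-585.8) = -657.15 m.
1° of latitude spans 111000 m, so Δφ = -657.15 / 111000 × 3600 = -21.313″.

Δφ = -21.31″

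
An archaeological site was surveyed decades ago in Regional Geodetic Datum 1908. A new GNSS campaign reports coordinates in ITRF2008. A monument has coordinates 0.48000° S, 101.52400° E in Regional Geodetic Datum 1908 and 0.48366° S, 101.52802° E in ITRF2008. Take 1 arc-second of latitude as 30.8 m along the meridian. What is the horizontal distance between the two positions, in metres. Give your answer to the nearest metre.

Δφ = -0.48366° − -0.48000° = -0.00366°; Δλ = 101.52802° − 101.52400° = +0.00402°.
1° of latitude = 3600 × 30.80 = 110880 m.
ΔN = Δφ × 110880 = -405.8 m; ΔE = Δλ × 110880 × cos(-0.48000°) = +0.00402 × 110880 × 0.999965 = 445.7 m.
Distance = √(ΔE² + ΔN²) = √(445.7² + (-405.8)²) = 602.8 m.

603 m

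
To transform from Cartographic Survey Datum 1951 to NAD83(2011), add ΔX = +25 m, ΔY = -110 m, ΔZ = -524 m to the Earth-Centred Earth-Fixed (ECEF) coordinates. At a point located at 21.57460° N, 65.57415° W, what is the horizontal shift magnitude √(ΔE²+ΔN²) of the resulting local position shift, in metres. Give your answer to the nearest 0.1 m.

The local east axis at (φ, λ) is (−sin λ, cos λ, 0), so ΔE = −sin(-65.57415°)·25 + cos(-65.57415°)·(-110) = -22.72 m.
The local north axis is (−sin φ cos λ, −sin φ sin λ, cos φ), giving ΔN = -3.801 − 36.828 − 487.288 = -527.92 m.
Horizontal magnitude = √(ΔE² + ΔN²) = √((-22.72)² + (-527.92)²) = 528.41 m.

528.4 m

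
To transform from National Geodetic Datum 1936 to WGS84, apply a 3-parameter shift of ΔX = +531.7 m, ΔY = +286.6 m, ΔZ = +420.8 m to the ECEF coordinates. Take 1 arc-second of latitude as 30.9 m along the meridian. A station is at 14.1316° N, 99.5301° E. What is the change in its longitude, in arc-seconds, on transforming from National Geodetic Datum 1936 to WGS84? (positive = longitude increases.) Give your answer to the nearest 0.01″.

sin φ = 0.244150, cos φ = 0.969738, sin λ = 0.986199, cos λ = -0.165566.
East component: ΔE = −sin λ·ΔX + cos λ·ΔY = −(0.986199)(531.7) + (-0.165566)(286.6) = -571.81 m.
1° of latitude spans 3600 × 30.90 = 111240 m; at latitude φ, 1° of longitude spans that × cos φ = 107873.6 m, so Δλ = -571.81 / 107873.6 × 3600 = -19.083″.

Δλ = -19.08″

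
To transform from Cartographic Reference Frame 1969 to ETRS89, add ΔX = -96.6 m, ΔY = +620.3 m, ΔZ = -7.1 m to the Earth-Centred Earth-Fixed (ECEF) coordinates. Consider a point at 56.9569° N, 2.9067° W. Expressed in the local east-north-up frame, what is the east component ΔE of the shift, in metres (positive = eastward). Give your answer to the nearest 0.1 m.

ΔE = 614.6 m

At φ = 56.9569°, λ = -2.9067°: sin φ = 0.838261, cos φ = 0.545270, sin λ = -0.050710, cos λ = 0.998713.
ΔE = −sin λ·ΔX + cos λ·ΔY = −(-0.050710)·(-96.6) + (0.998713)·(620.3) = 614.60 m.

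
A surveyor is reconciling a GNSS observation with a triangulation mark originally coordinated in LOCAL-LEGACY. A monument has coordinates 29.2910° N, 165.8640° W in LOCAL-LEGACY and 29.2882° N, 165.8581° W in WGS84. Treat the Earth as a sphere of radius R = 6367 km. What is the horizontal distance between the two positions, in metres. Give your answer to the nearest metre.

651 m

Δφ = 29.2882° − 29.2910° = -0.0028°; Δλ = -165.8581° − -165.8640° = +0.0059°.
1° along a meridian = πR/180 = 111125 m.
ΔN = Δφ × 111125 = -311.2 m; ΔE = Δλ × 111125 × cos(29.2910°) = +0.0059 × 111125 × 0.872146 = 571.8 m.
Distance = √(ΔE² + ΔN²) = √(571.8² + (-311.2)²) = 651.0 m.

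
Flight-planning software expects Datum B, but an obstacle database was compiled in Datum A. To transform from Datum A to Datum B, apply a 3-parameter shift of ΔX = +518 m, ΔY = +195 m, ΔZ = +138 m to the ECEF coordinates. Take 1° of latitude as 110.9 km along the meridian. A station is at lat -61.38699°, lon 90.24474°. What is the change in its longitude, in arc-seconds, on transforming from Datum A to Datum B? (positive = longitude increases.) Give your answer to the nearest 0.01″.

Δλ = -35.17″

sin φ = -0.877874, cos φ = 0.478891, sin λ = 0.999991, cos λ = -0.004272.
East component: ΔE = −sin λ·ΔX + cos λ·ΔY = −(0.999991)(518) + (-0.004272)(195) = -518.83 m.
1° of latitude spans 110900 m; at latitude φ, 1° of longitude spans that × cos φ = 53109.0 m, so Δλ = -518.83 / 53109.0 × 3600 = -35.169″.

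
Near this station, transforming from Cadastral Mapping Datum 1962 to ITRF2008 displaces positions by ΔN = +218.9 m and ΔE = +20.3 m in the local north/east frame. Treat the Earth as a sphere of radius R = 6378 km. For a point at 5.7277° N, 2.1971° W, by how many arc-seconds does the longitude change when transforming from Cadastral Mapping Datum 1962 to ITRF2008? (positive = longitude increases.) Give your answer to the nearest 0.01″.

Δλ = 0.66″

At latitude 5.7277°, cos φ = 0.995007.
One radian of longitude at latitude φ spans R cos φ, so Δλ = ΔE / (R cos φ) = 20.3 / (6378000 × 0.995007) = 3.1988e-06 rad = 0.660″.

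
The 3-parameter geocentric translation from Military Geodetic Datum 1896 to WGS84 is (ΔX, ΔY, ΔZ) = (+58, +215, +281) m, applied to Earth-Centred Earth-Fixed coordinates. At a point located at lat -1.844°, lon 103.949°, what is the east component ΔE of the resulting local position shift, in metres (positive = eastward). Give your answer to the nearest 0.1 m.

ΔE = -108.1 m

At φ = -1.844°, λ = 103.949°: sin φ = -0.032178, cos φ = 0.999482, sin λ = 0.970511, cos λ = -0.241058.
ΔE = −sin λ·ΔX + cos λ·ΔY = −(0.970511)·(58) + (-0.241058)·(215) = -108.12 m.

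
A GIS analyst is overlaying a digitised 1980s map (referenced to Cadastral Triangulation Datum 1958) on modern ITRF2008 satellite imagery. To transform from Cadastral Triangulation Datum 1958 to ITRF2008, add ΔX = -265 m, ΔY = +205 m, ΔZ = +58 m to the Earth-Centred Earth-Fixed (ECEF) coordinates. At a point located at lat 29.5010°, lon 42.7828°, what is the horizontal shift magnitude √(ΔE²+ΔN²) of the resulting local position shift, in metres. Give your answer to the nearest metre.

339 m

The local east axis at (φ, λ) is (−sin λ, cos λ, 0), so ΔE = −sin(42.7828°)·(-265) + cos(42.7828°)·205 = 330.45 m.
The local north axis is (−sin φ cos λ, −sin φ sin λ, cos φ), giving ΔN = 95.776 − 68.567 + 50.480 = 77.69 m.
Horizontal magnitude = √(ΔE² + ΔN²) = √(330.45² + 77.69²) = 339.46 m.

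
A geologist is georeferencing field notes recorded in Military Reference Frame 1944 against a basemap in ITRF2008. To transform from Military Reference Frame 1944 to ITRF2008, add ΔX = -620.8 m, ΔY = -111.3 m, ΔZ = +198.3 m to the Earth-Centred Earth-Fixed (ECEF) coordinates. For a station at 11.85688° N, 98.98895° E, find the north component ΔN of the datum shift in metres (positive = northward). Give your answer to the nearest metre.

ΔN = 197 m

At φ = 11.85688°, λ = 98.98895°: sin φ = 0.205468, cos φ = 0.978664, sin λ = 0.987718, cos λ = -0.156244.
ΔN = −sin φ cos λ·ΔX − sin φ sin λ·ΔY + cos φ·ΔZ = −(0.205468)(-0.156244)(-620.8) − (0.205468)(0.987718)(-111.3) + (0.978664)(198.3) = 196.73 m.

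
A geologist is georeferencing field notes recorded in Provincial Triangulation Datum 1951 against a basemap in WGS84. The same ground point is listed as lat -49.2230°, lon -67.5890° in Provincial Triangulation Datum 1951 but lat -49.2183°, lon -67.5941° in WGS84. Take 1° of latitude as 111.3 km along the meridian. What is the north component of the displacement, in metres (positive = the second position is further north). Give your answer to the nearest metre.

ΔN = 523 m

Δφ = -49.2183° − -49.2230° = +0.0047°; Δλ = -67.5941° − -67.5890° = -0.0051°.
ΔN = Δφ × 111300 = 523.1 m; ΔE = Δλ × 111300 × cos(-49.2230°) = -0.0051 × 111300 × 0.653117 = -370.7 m.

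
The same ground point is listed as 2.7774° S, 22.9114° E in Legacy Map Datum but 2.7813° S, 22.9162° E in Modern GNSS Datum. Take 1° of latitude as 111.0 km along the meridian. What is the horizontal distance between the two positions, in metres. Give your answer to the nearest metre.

Δφ = -2.7813° − -2.7774° = -0.0039°; Δλ = 22.9162° − 22.9114° = +0.0048°.
ΔN = Δφ × 111000 = -432.9 m; ΔE = Δλ × 111000 × cos(-2.7774°) = +0.0048 × 111000 × 0.998825 = 532.2 m.
Distance = √(ΔE² + ΔN²) = √(532.2² + (-432.9)²) = 686.0 m.

686 m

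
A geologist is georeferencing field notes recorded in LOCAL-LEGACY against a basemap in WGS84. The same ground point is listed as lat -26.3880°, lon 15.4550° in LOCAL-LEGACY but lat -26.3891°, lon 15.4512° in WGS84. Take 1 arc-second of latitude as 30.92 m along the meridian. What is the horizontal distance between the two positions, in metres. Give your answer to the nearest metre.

398 m

Δφ = -26.3891° − -26.3880° = -0.0011°; Δλ = 15.4512° − 15.4550° = -0.0038°.
1° of latitude = 3600 × 30.92 = 111312 m.
ΔN = Δφ × 111312 = -122.4 m; ΔE = Δλ × 111312 × cos(-26.3880°) = -0.0038 × 111312 × 0.895805 = -378.9 m.
Distance = √(ΔE² + ΔN²) = √((-378.9)² + (-122.4)²) = 398.2 m.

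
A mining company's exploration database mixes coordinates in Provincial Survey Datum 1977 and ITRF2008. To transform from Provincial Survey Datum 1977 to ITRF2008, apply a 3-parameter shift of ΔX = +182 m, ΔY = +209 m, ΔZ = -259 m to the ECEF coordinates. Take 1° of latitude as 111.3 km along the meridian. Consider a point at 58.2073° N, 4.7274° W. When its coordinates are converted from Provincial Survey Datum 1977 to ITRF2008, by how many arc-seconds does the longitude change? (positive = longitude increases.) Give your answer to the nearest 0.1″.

Δλ = 13.7″

sin φ = 0.849960, cos φ = 0.526848, sin λ = -0.082415, cos λ = 0.996598.
East component: ΔE = −sin λ·ΔX + cos λ·ΔY = −(-0.082415)(182) + (0.996598)(209) = 223.29 m.
1° of latitude spans 111300 m; at latitude φ, 1° of longitude spans that × cos φ = 58638.1 m, so Δλ = 223.29 / 58638.1 × 3600 = 13.708″.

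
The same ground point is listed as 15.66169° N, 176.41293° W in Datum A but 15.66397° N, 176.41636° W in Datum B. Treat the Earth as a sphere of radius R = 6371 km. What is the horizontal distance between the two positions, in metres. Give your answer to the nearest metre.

446 m

Δφ = 15.66397° − 15.66169° = +0.00228°; Δλ = -176.41636° − -176.41293° = -0.00343°.
1° along a meridian = πR/180 = 111195 m.
ΔN = Δφ × 111195 = 253.5 m; ΔE = Δλ × 111195 × cos(15.66169°) = -0.00343 × 111195 × 0.962872 = -367.2 m.
Distance = √(ΔE² + ΔN²) = √((-367.2)² + 253.5²) = 446.2 m.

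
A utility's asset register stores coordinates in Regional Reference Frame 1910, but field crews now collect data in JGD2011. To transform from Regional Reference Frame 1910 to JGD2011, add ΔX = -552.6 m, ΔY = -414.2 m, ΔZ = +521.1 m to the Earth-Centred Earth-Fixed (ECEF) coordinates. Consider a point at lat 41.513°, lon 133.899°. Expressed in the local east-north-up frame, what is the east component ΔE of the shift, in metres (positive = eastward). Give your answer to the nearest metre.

The local east axis at (φ, λ) is (−sin λ, cos λ, 0), so ΔE = −sin(133.899°)·(-552.6) + cos(133.899°)·(-414.2) = 685.39 m.

ΔE = 685 m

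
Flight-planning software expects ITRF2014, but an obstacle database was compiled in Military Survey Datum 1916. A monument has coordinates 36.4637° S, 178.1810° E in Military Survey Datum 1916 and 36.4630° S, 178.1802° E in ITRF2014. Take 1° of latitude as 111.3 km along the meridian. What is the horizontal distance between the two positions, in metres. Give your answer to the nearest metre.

Δφ = -36.4630° − -36.4637° = +0.0007°; Δλ = 178.1802° − 178.1810° = -0.0008°.
ΔN = Δφ × 111300 = 77.9 m; ΔE = Δλ × 111300 × cos(-36.4637°) = -0.0008 × 111300 × 0.804234 = -71.6 m.
Distance = √(ΔE² + ΔN²) = √((-71.6)² + 77.9²) = 105.8 m.

106 m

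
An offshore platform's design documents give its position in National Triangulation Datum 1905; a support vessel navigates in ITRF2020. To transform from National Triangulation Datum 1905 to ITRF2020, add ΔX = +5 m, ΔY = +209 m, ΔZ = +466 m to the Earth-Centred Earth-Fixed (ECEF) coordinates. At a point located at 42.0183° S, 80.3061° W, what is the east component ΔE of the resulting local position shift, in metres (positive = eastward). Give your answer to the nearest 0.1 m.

ΔE = 40.1 m

At φ = -42.0183°, λ = -80.3061°: sin φ = -0.669368, cos φ = 0.742931, sin λ = -0.985721, cos λ = 0.168384.
ΔE = −sin λ·ΔX + cos λ·ΔY = −(-0.985721)·(5) + (0.168384)·(209) = 40.12 m.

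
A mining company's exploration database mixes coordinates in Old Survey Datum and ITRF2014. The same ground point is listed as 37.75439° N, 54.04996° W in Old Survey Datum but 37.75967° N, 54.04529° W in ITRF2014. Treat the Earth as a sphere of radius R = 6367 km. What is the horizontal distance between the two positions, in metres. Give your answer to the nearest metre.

Δφ = 37.75967° − 37.75439° = +0.00528°; Δλ = -54.04529° − -54.04996° = +0.00467°.
1° along a meridian = πR/180 = 111125 m.
ΔN = Δφ × 111125 = 586.7 m; ΔE = Δλ × 111125 × cos(37.75439°) = +0.00467 × 111125 × 0.790643 = 410.3 m.
Distance = √(ΔE² + ΔN²) = √(410.3² + 586.7²) = 716.0 m.

716 m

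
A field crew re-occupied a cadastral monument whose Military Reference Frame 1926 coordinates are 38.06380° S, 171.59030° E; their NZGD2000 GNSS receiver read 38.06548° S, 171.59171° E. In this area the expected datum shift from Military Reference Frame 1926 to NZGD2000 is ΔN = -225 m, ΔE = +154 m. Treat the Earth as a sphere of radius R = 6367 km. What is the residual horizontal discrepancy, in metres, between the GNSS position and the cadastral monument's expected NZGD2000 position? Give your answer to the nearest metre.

49 m

Observed coordinate differences: Δφ = -0.00168°, Δλ = +0.00141°.
Converting to metres (1° lat = 111125 m, cos φ = 0.787325): observed ΔN = -186.7 m, observed ΔE = 123.4 m.
Subtracting the expected shift leaves a residual of -186.7 − (-225) = 38.3 m north and 123.4 − (154) = -30.6 m east.
Residual distance = √(38.3² + (-30.6)²) = 49.1 m.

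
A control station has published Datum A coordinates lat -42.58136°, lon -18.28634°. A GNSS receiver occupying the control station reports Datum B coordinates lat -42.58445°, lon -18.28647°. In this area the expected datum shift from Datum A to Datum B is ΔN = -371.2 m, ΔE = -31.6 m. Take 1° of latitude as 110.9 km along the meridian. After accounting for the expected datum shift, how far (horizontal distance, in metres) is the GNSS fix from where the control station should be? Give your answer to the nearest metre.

Observed coordinate differences: Δφ = -0.00309°, Δλ = -0.00013°.
Converting to metres (1° lat = 110900 m, cos φ = 0.736317): observed ΔN = -342.7 m, observed ΔE = -10.6 m.
Subtracting the expected shift leaves a residual of -342.7 − (-371.2) = 28.5 m north and -10.6 − (-31.6) = 21.0 m east.
Residual distance = √(28.5² + 21.0²) = 35.4 m.

35 m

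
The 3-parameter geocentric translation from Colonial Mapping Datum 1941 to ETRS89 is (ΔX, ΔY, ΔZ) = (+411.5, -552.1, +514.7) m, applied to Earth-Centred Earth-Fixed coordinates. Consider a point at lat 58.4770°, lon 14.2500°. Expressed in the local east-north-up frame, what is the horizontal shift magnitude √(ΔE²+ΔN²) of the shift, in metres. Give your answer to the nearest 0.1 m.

The local east axis at (φ, λ) is (−sin λ, cos λ, 0), so ΔE = −sin(14.2500°)·411.5 + cos(14.2500°)·(-552.1) = -636.40 m.
The local north axis is (−sin φ cos λ, −sin φ sin λ, cos φ), giving ΔN = -339.982 + 115.846 + 269.106 = 44.97 m.
Horizontal magnitude = √(ΔE² + ΔN²) = √((-636.40)² + 44.97²) = 637.99 m.

638.0 m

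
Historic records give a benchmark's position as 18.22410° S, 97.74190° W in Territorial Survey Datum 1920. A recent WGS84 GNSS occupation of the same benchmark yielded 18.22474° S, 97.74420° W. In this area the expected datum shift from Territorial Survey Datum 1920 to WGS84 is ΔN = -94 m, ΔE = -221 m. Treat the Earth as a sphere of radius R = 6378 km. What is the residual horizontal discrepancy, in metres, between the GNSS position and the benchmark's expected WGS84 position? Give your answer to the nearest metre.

Observed coordinate differences: Δφ = -0.00064°, Δλ = -0.00230°.
Converting to metres (1° lat = 111317 m, cos φ = 0.949841): observed ΔN = -71.2 m, observed ΔE = -243.2 m.
Subtracting the expected shift leaves a residual of -71.2 − (-94) = 22.8 m north and -243.2 − (-221) = -22.2 m east.
Residual distance = √(22.8² + (-22.2)²) = 31.8 m.

32 m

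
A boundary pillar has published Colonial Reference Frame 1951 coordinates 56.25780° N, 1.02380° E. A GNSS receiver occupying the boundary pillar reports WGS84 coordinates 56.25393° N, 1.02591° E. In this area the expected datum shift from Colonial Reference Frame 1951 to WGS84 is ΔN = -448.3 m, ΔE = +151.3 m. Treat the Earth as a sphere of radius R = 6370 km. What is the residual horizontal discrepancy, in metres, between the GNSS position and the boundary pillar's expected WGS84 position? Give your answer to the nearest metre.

Observed coordinate differences: Δφ = -0.00387°, Δλ = +0.00211°.
Converting to metres (1° lat = 111177 m, cos φ = 0.555457): observed ΔN = -430.3 m, observed ΔE = 130.3 m.
Subtracting the expected shift leaves a residual of -430.3 − (-448.3) = 18.0 m north and 130.3 − (151.3) = -21.0 m east.
Residual distance = √(18.0² + (-21.0)²) = 27.7 m.

28 m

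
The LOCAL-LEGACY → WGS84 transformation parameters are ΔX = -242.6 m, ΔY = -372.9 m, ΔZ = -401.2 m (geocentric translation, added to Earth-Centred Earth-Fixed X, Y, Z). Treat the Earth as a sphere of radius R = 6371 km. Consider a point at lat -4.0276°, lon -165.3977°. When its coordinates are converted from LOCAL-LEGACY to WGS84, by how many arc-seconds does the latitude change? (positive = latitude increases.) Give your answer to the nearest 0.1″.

sin φ = -0.070237, cos φ = 0.997530, sin λ = -0.252108, cos λ = -0.967699.
North component: ΔN = −sin φ cos λ·ΔX − sin φ sin λ·ΔY + cos φ·ΔZ = −(-0.070237)(-0.967699)(-242.6) − (-0.070237)(-0.252108)(-372.9) + (0.997530)(-401.2) = -377.12 m.
1° of latitude spans πR/180 = 111195 m, so Δφ = -377.12 / 111195 × 3600 = -12.209″.

Δφ = -12.2″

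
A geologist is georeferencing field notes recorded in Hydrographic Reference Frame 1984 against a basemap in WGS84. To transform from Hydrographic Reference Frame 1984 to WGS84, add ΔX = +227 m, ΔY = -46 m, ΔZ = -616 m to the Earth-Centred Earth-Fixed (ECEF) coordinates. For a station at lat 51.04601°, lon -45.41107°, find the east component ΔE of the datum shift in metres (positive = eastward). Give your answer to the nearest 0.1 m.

ΔE = 129.4 m

At φ = 51.04601°, λ = -45.41107°: sin φ = 0.777651, cos φ = 0.628696, sin λ = -0.712162, cos λ = 0.702015.
ΔE = −sin λ·ΔX + cos λ·ΔY = −(-0.712162)·(227) + (0.702015)·(-46) = 129.37 m.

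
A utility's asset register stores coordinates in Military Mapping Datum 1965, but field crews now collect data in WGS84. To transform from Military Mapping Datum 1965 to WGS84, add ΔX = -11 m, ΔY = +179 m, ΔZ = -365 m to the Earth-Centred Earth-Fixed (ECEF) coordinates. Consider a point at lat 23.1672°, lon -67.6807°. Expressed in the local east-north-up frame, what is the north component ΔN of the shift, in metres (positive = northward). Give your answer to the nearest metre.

ΔN = -269 m

At φ = 23.1672°, λ = -67.6807°: sin φ = 0.393416, cos φ = 0.919361, sin λ = -0.925082, cos λ = 0.379768.
ΔN = −sin φ cos λ·ΔX − sin φ sin λ·ΔY + cos φ·ΔZ = −(0.393416)(0.379768)(-11) − (0.393416)(-0.925082)(179) + (0.919361)(-365) = -268.78 m.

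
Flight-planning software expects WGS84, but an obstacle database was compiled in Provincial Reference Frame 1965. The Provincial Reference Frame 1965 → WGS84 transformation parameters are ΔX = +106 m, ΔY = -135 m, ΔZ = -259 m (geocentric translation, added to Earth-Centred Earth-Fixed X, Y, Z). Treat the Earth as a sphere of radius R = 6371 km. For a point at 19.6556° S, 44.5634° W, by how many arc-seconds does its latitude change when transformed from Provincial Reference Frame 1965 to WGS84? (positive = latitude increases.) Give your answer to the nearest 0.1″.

sin φ = -0.336366, cos φ = 0.941731, sin λ = -0.701698, cos λ = 0.712474.
North component: ΔN = −sin φ cos λ·ΔX − sin φ sin λ·ΔY + cos φ·ΔZ = −(-0.336366)(0.712474)(106) − (-0.336366)(-0.701698)(-135) + (0.941731)(-259) = -186.64 m.
1° of latitude spans πR/180 = 111195 m, so Δφ = -186.64 / 111195 × 3600 = -6.043″.

Δφ = -6.0″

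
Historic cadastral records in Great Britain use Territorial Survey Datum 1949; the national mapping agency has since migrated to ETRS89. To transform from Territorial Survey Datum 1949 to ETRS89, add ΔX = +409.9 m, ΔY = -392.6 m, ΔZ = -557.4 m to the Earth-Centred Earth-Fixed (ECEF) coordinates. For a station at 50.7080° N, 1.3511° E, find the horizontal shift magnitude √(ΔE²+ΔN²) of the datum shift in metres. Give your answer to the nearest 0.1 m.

775.4 m

The local east axis at (φ, λ) is (−sin λ, cos λ, 0), so ΔE = −sin(1.3511°)·409.9 + cos(1.3511°)·(-392.6) = -402.16 m.
The local north axis is (−sin φ cos λ, −sin φ sin λ, cos φ), giving ΔN = -317.145 + 7.164 − 352.986 = -662.97 m.
Horizontal magnitude = √(ΔE² + ΔN²) = √((-402.16)² + (-662.97)²) = 775.41 m.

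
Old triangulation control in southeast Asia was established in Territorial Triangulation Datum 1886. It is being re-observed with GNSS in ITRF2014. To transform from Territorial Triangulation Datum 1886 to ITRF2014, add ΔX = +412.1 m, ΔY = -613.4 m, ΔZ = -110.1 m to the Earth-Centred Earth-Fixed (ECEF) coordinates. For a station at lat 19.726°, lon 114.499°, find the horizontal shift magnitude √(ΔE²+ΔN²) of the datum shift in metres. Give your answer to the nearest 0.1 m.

The local east axis at (φ, λ) is (−sin λ, cos λ, 0), so ΔE = −sin(114.499°)·412.1 + cos(114.499°)·(-613.4) = -120.63 m.
The local north axis is (−sin φ cos λ, −sin φ sin λ, cos φ), giving ΔN = 57.679 + 188.396 − 103.639 = 142.44 m.
Horizontal magnitude = √(ΔE² + ΔN²) = √((-120.63)² + 142.44²) = 186.66 m.

186.7 m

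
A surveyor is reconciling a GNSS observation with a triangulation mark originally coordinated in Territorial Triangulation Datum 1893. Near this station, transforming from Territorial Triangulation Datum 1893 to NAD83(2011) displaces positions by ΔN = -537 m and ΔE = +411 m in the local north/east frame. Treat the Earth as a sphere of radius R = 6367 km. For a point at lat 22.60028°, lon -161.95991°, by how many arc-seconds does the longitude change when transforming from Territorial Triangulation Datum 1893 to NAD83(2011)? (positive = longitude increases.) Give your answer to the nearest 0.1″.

Δλ = 14.4″

At latitude 22.60028°, cos φ = 0.923208.
One radian of longitude at latitude φ spans R cos φ, so Δλ = ΔE / (R cos φ) = 411.0 / (6367000 × 0.923208) = 6.9921e-05 rad = 14.422″.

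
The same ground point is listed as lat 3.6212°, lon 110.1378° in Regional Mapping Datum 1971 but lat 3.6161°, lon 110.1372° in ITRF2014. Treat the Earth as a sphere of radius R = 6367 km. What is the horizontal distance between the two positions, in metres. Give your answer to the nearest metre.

571 m

Δφ = 3.6161° − 3.6212° = -0.0051°; Δλ = 110.1372° − 110.1378° = -0.0006°.
1° along a meridian = πR/180 = 111125 m.
ΔN = Δφ × 111125 = -566.7 m; ΔE = Δλ × 111125 × cos(3.6212°) = -0.0006 × 111125 × 0.998003 = -66.5 m.
Distance = √(ΔE² + ΔN²) = √((-66.5)² + (-566.7)²) = 570.6 m.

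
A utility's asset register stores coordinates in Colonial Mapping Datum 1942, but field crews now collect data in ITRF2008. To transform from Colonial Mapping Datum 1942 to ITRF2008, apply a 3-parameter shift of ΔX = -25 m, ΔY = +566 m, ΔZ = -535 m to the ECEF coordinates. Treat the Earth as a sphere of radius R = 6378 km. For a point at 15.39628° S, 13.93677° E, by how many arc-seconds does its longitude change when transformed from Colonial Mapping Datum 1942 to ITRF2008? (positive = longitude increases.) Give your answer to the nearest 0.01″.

sin φ = -0.265494, cos φ = 0.964113, sin λ = 0.240851, cos λ = 0.970562.
East component: ΔE = −sin λ·ΔX + cos λ·ΔY = −(0.240851)(-25) + (0.970562)(566) = 555.36 m.
1° of latitude spans πR/180 = 111317 m; at latitude φ, 1° of longitude spans that × cos φ = 107322.2 m, so Δλ = 555.36 / 107322.2 × 3600 = 18.629″.

Δλ = 18.63″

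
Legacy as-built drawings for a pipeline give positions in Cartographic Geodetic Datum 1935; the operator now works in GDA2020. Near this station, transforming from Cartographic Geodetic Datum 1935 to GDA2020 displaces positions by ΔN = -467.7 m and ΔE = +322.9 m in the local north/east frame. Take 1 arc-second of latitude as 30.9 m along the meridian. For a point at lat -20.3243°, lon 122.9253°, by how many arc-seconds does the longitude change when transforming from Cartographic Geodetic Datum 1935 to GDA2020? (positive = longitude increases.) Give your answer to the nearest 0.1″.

Δλ = 11.1″

At latitude -20.3243°, cos φ = 0.937742.
1″ of longitude at this latitude = 30.90 × cos φ = 28.9762 m, so Δλ = 322.9 / 28.9762 = 11.144″.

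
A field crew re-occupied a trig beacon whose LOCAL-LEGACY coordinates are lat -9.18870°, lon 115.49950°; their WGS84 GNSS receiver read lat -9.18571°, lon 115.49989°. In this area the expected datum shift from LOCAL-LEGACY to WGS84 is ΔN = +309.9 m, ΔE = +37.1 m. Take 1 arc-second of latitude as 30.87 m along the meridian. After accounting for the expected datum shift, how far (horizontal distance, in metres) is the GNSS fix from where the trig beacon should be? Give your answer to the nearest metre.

23 m

Observed coordinate differences: Δφ = +0.00299°, Δλ = +0.00039°.
Converting to metres (1° lat = 111132 m, cos φ = 0.987168): observed ΔN = 332.3 m, observed ΔE = 42.8 m.
Subtracting the expected shift leaves a residual of 332.3 − (309.9) = 22.4 m north and 42.8 − (37.1) = 5.7 m east.
Residual distance = √(22.4² + 5.7²) = 23.1 m.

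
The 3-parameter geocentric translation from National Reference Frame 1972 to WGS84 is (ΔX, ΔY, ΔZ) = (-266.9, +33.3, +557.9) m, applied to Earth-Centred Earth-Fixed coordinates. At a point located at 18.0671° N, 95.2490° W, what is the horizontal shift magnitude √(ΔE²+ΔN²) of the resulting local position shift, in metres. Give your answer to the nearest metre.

At φ = 18.0671°, λ = -95.2490°: sin φ = 0.310131, cos φ = 0.950694, sin λ = -0.995807, cos λ = -0.091484.
ΔE = −sin λ·ΔX + cos λ·ΔY = −(-0.995807)·(-266.9) + (-0.091484)·(33.3) = -268.83 m.
ΔN = −sin φ cos λ·ΔX − sin φ sin λ·ΔY + cos φ·ΔZ = −(0.310131)(-0.091484)(-266.9) − (0.310131)(-0.995807)(33.3) + (0.950694)(557.9) = 533.10 m.
Horizontal magnitude = √(ΔE² + ΔN²) = √((-268.83)² + 533.10²) = 597.05 m.

597 m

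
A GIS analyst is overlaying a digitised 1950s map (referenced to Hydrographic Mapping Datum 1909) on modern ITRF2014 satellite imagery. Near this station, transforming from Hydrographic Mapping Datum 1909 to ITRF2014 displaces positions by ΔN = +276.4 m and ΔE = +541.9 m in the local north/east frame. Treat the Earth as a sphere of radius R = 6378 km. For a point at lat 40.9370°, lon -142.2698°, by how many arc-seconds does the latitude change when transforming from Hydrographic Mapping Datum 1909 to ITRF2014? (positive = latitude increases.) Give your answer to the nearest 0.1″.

Δφ = 8.9″

On a sphere of radius R, 1 rad of latitude = R, so Δφ = ΔN / R = 276.4 / 6378000 = 4.3336e-05 rad = 8.939″.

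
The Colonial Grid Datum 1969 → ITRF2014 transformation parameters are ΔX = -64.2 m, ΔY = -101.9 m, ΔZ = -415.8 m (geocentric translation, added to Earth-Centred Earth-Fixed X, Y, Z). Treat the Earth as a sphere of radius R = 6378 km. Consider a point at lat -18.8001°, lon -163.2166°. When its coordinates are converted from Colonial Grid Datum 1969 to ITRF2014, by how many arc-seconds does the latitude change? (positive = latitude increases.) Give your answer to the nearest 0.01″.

Δφ = -11.78″

sin φ = -0.322267, cos φ = 0.946649, sin λ = -0.288754, cos λ = -0.957403.
North component: ΔN = −sin φ cos λ·ΔX − sin φ sin λ·ΔY + cos φ·ΔZ = −(-0.322267)(-0.957403)(-64.2) − (-0.322267)(-0.288754)(-101.9) + (0.946649)(-415.8) = -364.33 m.
1° of latitude spans πR/180 = 111317 m, so Δφ = -364.33 / 111317 × 3600 = -11.782″.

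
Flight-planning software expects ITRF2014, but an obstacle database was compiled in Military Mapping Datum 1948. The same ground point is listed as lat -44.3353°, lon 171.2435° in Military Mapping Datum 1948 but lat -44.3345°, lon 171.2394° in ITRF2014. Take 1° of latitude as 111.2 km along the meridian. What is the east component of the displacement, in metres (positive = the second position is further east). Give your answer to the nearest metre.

ΔE = -326 m

Δφ = -44.3345° − -44.3353° = +0.0008°; Δλ = 171.2394° − 171.2435° = -0.0041°.
ΔN = Δφ × 111200 = 89.0 m; ΔE = Δλ × 111200 × cos(-44.3353°) = -0.0041 × 111200 × 0.715262 = -326.1 m.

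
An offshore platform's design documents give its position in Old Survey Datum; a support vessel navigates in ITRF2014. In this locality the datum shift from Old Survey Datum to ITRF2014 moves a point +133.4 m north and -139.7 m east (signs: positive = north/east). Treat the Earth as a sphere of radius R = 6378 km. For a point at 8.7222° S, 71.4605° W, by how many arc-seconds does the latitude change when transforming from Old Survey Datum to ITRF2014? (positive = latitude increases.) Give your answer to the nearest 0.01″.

On a sphere of radius R, 1 rad of latitude = R, so Δφ = ΔN / R = 133.4 / 6378000 = 2.0916e-05 rad = 4.314″.

Δφ = 4.31″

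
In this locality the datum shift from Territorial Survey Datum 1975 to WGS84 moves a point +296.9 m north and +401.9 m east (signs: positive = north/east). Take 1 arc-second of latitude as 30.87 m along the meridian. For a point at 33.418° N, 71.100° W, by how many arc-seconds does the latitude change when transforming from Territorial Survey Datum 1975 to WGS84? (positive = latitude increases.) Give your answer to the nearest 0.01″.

Δφ = 9.62″

1″ of latitude = 30.87 m, so Δφ = 296.9 / 30.87 = 9.618″.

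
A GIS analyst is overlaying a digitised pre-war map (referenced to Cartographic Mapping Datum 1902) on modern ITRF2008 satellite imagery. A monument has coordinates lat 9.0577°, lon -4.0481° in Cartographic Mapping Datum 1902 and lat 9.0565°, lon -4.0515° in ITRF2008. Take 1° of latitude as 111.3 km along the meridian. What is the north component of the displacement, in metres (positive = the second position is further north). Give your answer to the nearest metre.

ΔN = -134 m

Δφ = 9.0565° − 9.0577° = -0.0012°; Δλ = -4.0515° − -4.0481° = -0.0034°.
ΔN = Δφ × 111300 = -133.6 m; ΔE = Δλ × 111300 × cos(9.0577°) = -0.0034 × 111300 × 0.987530 = -373.7 m.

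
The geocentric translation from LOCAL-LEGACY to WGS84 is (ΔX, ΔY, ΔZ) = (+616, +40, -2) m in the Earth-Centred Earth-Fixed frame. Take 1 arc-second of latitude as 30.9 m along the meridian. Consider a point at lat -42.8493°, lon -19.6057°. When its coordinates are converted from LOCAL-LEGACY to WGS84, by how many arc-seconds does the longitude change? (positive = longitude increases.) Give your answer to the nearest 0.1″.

Δλ = 10.8″

sin φ = -0.680072, cos φ = 0.733145, sin λ = -0.335545, cos λ = 0.942024.
East component: ΔE = −sin λ·ΔX + cos λ·ΔY = −(-0.335545)(616) + (0.942024)(40) = 244.38 m.
1° of latitude spans 3600 × 30.90 = 111240 m; at latitude φ, 1° of longitude spans that × cos φ = 81555.0 m, so Δλ = 244.38 / 81555.0 × 3600 = 10.787″.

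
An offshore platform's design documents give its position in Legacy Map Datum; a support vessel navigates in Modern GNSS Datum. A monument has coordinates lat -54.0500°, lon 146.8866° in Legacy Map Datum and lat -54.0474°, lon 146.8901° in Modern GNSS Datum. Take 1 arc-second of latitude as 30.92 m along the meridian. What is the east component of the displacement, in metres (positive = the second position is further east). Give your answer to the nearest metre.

ΔE = 229 m

Δφ = -54.0474° − -54.0500° = +0.0026°; Δλ = 146.8901° − 146.8866° = +0.0035°.
1° of latitude = 3600 × 30.92 = 111312 m.
ΔN = Δφ × 111312 = 289.4 m; ΔE = Δλ × 111312 × cos(-54.0500°) = +0.0035 × 111312 × 0.587079 = 228.7 m.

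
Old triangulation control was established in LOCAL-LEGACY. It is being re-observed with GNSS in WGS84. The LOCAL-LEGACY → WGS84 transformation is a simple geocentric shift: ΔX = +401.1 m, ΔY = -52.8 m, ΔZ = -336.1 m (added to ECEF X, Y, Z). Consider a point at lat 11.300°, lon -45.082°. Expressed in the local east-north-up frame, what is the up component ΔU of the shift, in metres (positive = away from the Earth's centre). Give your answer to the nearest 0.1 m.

ΔU = 248.5 m

At φ = 11.300°, λ = -45.082°: sin φ = 0.195946, cos φ = 0.980615, sin λ = -0.708118, cos λ = 0.706094.
ΔU = cos φ cos λ·ΔX + cos φ sin λ·ΔY + sin φ·ΔZ = (0.980615)(0.706094)(401.1) + (0.980615)(-0.708118)(-52.8) + (0.195946)(-336.1) = 248.53 m.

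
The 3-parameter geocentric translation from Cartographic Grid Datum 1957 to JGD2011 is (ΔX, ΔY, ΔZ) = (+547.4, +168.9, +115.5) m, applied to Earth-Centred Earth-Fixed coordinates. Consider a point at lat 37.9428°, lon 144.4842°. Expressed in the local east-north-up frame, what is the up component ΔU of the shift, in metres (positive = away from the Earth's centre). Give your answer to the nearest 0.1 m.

At φ = 37.9428°, λ = 144.4842°: sin φ = 0.614874, cos φ = 0.788625, sin λ = 0.580927, cos λ = -0.813955.
ΔU = cos φ cos λ·ΔX + cos φ sin λ·ΔY + sin φ·ΔZ = (0.788625)(-0.813955)(547.4) + (0.788625)(0.580927)(168.9) + (0.614874)(115.5) = -202.98 m.

ΔU = -203.0 m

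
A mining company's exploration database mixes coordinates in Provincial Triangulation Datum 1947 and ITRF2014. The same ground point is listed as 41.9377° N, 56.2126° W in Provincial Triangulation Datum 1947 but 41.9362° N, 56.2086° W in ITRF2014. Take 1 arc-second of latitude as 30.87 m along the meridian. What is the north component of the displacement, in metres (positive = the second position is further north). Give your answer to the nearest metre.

Δφ = 41.9362° − 41.9377° = -0.0015°; Δλ = -56.2086° − -56.2126° = +0.0040°.
1° of latitude = 3600 × 30.87 = 111132 m.
ΔN = Δφ × 111132 = -166.7 m; ΔE = Δλ × 111132 × cos(41.9377°) = +0.0040 × 111132 × 0.743872 = 330.7 m.

ΔN = -167 m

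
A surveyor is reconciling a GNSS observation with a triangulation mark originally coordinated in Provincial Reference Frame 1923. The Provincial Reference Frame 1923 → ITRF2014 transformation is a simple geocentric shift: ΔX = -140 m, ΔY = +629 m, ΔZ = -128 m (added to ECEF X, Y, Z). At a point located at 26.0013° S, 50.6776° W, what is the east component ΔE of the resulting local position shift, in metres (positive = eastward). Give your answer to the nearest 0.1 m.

At φ = -26.0013°, λ = -50.6776°: sin φ = -0.438392, cos φ = 0.898784, sin λ = -0.773593, cos λ = 0.633683.
ΔE = −sin λ·ΔX + cos λ·ΔY = −(-0.773593)·(-140) + (0.633683)·(629) = 290.28 m.

ΔE = 290.3 m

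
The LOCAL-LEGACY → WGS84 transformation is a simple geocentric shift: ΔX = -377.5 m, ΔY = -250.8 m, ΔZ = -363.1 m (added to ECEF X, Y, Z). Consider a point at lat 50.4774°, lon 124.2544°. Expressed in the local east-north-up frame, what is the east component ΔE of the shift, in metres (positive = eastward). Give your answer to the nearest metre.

ΔE = 453 m

The local east axis at (φ, λ) is (−sin λ, cos λ, 0), so ΔE = −sin(124.2544°)·(-377.5) + cos(124.2544°)·(-250.8) = 453.19 m.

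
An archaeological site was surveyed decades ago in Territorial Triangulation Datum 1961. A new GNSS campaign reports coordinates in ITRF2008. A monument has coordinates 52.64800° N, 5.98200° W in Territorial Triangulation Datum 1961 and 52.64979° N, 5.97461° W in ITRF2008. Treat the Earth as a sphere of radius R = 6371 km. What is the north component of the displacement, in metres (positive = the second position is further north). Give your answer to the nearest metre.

ΔN = 199 m

Δφ = 52.64979° − 52.64800° = +0.00179°; Δλ = -5.97461° − -5.98200° = +0.00739°.
1° along a meridian = πR/180 = 111195 m.
ΔN = Δφ × 111195 = 199.0 m; ΔE = Δλ × 111195 × cos(52.64800°) = +0.00739 × 111195 × 0.606710 = 498.6 m.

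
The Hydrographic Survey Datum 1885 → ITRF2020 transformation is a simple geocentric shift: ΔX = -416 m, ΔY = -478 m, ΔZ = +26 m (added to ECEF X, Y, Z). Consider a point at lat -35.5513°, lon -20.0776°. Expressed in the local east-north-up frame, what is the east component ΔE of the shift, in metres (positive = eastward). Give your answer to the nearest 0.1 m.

ΔE = -591.8 m

At φ = -35.5513°, λ = -20.0776°: sin φ = -0.581432, cos φ = 0.813595, sin λ = -0.343293, cos λ = 0.939229.
ΔE = −sin λ·ΔX + cos λ·ΔY = −(-0.343293)·(-416) + (0.939229)·(-478) = -591.76 m.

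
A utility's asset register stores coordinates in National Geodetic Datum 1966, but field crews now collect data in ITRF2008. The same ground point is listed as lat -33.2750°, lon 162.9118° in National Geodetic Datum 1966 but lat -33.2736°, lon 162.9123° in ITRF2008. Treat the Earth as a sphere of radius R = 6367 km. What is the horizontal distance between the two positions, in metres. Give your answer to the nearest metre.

Δφ = -33.2736° − -33.2750° = +0.0014°; Δλ = 162.9123° − 162.9118° = +0.0005°.
1° along a meridian = πR/180 = 111125 m.
ΔN = Δφ × 111125 = 155.6 m; ΔE = Δλ × 111125 × cos(-33.2750°) = +0.0005 × 111125 × 0.836047 = 46.5 m.
Distance = √(ΔE² + ΔN²) = √(46.5² + 155.6²) = 162.4 m.

162 m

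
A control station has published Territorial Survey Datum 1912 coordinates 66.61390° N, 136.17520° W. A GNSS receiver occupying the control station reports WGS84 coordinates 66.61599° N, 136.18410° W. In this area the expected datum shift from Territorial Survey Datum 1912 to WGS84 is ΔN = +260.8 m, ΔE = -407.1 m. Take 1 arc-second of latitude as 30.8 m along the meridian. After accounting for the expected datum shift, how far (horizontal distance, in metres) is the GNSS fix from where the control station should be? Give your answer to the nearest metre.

Observed coordinate differences: Δφ = +0.00209°, Δλ = -0.00890°.
Converting to metres (1° lat = 110880 m, cos φ = 0.396925): observed ΔN = 231.7 m, observed ΔE = -391.7 m.
Subtracting the expected shift leaves a residual of 231.7 − (260.8) = -29.1 m north and -391.7 − (-407.1) = 15.4 m east.
Residual distance = √((-29.1)² + 15.4²) = 32.9 m.

33 m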